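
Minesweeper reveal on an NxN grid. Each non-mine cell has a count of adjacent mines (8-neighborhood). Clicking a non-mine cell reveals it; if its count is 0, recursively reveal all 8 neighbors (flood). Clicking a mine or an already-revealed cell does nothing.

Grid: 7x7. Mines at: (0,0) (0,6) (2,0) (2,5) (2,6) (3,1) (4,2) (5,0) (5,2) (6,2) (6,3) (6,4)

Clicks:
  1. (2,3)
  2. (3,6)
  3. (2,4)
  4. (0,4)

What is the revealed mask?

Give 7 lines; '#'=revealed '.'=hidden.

Answer: .#####.
.#####.
.####..
..###.#
.......
.......
.......

Derivation:
Click 1 (2,3) count=0: revealed 17 new [(0,1) (0,2) (0,3) (0,4) (0,5) (1,1) (1,2) (1,3) (1,4) (1,5) (2,1) (2,2) (2,3) (2,4) (3,2) (3,3) (3,4)] -> total=17
Click 2 (3,6) count=2: revealed 1 new [(3,6)] -> total=18
Click 3 (2,4) count=1: revealed 0 new [(none)] -> total=18
Click 4 (0,4) count=0: revealed 0 new [(none)] -> total=18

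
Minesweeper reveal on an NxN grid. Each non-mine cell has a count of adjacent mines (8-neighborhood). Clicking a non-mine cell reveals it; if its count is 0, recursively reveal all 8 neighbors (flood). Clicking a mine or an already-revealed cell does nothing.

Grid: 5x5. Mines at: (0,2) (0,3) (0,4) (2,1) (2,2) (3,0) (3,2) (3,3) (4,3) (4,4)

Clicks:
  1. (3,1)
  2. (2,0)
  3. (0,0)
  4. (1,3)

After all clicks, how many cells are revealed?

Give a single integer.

Answer: 7

Derivation:
Click 1 (3,1) count=4: revealed 1 new [(3,1)] -> total=1
Click 2 (2,0) count=2: revealed 1 new [(2,0)] -> total=2
Click 3 (0,0) count=0: revealed 4 new [(0,0) (0,1) (1,0) (1,1)] -> total=6
Click 4 (1,3) count=4: revealed 1 new [(1,3)] -> total=7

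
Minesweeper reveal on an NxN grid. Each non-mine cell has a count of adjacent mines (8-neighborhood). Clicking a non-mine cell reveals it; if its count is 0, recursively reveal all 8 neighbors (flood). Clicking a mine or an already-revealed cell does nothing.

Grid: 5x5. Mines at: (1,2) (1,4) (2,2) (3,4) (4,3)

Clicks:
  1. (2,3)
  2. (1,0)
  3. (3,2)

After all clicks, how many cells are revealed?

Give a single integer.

Click 1 (2,3) count=4: revealed 1 new [(2,3)] -> total=1
Click 2 (1,0) count=0: revealed 12 new [(0,0) (0,1) (1,0) (1,1) (2,0) (2,1) (3,0) (3,1) (3,2) (4,0) (4,1) (4,2)] -> total=13
Click 3 (3,2) count=2: revealed 0 new [(none)] -> total=13

Answer: 13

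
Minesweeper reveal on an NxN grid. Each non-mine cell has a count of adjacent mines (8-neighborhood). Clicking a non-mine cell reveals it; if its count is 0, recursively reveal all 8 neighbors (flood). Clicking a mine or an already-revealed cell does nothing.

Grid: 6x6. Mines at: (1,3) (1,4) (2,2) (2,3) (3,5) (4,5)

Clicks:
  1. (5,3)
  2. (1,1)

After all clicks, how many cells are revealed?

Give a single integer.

Click 1 (5,3) count=0: revealed 23 new [(0,0) (0,1) (0,2) (1,0) (1,1) (1,2) (2,0) (2,1) (3,0) (3,1) (3,2) (3,3) (3,4) (4,0) (4,1) (4,2) (4,3) (4,4) (5,0) (5,1) (5,2) (5,3) (5,4)] -> total=23
Click 2 (1,1) count=1: revealed 0 new [(none)] -> total=23

Answer: 23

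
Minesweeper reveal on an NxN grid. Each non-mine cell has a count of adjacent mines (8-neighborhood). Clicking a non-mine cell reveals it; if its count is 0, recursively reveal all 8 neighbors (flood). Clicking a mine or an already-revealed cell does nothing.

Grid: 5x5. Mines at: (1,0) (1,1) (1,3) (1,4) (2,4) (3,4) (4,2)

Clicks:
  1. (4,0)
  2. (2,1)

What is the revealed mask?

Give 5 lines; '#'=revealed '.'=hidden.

Click 1 (4,0) count=0: revealed 6 new [(2,0) (2,1) (3,0) (3,1) (4,0) (4,1)] -> total=6
Click 2 (2,1) count=2: revealed 0 new [(none)] -> total=6

Answer: .....
.....
##...
##...
##...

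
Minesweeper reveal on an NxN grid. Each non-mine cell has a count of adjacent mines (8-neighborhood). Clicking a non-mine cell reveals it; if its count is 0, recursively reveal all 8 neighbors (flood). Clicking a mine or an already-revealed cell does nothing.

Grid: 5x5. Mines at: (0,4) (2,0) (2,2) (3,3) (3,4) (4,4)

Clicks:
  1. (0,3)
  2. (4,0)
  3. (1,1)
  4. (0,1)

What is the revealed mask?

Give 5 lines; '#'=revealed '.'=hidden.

Click 1 (0,3) count=1: revealed 1 new [(0,3)] -> total=1
Click 2 (4,0) count=0: revealed 6 new [(3,0) (3,1) (3,2) (4,0) (4,1) (4,2)] -> total=7
Click 3 (1,1) count=2: revealed 1 new [(1,1)] -> total=8
Click 4 (0,1) count=0: revealed 6 new [(0,0) (0,1) (0,2) (1,0) (1,2) (1,3)] -> total=14

Answer: ####.
####.
.....
###..
###..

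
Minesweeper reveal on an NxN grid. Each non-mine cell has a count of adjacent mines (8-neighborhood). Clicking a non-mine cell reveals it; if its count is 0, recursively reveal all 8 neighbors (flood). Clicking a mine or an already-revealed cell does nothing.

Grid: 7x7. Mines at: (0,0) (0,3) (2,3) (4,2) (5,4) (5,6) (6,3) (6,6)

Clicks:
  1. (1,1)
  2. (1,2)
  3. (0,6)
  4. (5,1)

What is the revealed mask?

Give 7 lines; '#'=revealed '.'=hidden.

Answer: ....###
.##.###
....###
....###
....###
.#.....
.......

Derivation:
Click 1 (1,1) count=1: revealed 1 new [(1,1)] -> total=1
Click 2 (1,2) count=2: revealed 1 new [(1,2)] -> total=2
Click 3 (0,6) count=0: revealed 15 new [(0,4) (0,5) (0,6) (1,4) (1,5) (1,6) (2,4) (2,5) (2,6) (3,4) (3,5) (3,6) (4,4) (4,5) (4,6)] -> total=17
Click 4 (5,1) count=1: revealed 1 new [(5,1)] -> total=18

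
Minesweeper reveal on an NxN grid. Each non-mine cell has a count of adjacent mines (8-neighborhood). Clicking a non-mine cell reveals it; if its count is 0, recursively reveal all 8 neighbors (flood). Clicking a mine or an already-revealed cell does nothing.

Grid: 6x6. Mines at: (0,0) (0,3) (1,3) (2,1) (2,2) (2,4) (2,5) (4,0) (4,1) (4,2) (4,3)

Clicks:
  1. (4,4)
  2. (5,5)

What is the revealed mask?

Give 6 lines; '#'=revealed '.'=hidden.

Click 1 (4,4) count=1: revealed 1 new [(4,4)] -> total=1
Click 2 (5,5) count=0: revealed 5 new [(3,4) (3,5) (4,5) (5,4) (5,5)] -> total=6

Answer: ......
......
......
....##
....##
....##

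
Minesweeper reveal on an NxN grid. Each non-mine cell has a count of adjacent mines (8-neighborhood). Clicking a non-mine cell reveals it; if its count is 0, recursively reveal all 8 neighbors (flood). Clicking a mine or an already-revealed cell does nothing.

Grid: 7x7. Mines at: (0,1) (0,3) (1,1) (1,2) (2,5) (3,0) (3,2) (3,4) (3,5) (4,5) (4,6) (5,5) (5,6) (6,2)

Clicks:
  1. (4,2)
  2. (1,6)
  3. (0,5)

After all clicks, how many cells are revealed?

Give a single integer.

Click 1 (4,2) count=1: revealed 1 new [(4,2)] -> total=1
Click 2 (1,6) count=1: revealed 1 new [(1,6)] -> total=2
Click 3 (0,5) count=0: revealed 5 new [(0,4) (0,5) (0,6) (1,4) (1,5)] -> total=7

Answer: 7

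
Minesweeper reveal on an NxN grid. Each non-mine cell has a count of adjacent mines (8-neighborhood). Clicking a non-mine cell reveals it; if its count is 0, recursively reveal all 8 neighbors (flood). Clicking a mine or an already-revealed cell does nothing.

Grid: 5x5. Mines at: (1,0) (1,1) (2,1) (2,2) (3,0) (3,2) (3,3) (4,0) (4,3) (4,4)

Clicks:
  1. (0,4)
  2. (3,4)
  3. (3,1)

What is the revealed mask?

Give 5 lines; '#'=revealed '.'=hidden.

Answer: ..###
..###
...##
.#..#
.....

Derivation:
Click 1 (0,4) count=0: revealed 8 new [(0,2) (0,3) (0,4) (1,2) (1,3) (1,4) (2,3) (2,4)] -> total=8
Click 2 (3,4) count=3: revealed 1 new [(3,4)] -> total=9
Click 3 (3,1) count=5: revealed 1 new [(3,1)] -> total=10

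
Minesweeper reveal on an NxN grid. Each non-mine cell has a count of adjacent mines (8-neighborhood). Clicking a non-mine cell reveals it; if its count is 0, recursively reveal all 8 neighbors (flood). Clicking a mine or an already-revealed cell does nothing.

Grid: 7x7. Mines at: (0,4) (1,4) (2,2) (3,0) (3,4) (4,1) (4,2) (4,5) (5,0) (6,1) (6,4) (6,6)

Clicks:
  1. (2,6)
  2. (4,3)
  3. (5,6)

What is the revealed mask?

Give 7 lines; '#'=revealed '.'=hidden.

Click 1 (2,6) count=0: revealed 8 new [(0,5) (0,6) (1,5) (1,6) (2,5) (2,6) (3,5) (3,6)] -> total=8
Click 2 (4,3) count=2: revealed 1 new [(4,3)] -> total=9
Click 3 (5,6) count=2: revealed 1 new [(5,6)] -> total=10

Answer: .....##
.....##
.....##
.....##
...#...
......#
.......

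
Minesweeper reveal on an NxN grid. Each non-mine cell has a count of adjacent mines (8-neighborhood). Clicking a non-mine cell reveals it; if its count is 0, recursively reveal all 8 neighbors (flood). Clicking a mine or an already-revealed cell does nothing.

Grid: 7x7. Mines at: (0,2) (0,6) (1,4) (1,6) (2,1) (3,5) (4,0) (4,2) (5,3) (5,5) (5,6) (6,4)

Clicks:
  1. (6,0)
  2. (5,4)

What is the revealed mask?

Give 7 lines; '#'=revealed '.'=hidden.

Click 1 (6,0) count=0: revealed 6 new [(5,0) (5,1) (5,2) (6,0) (6,1) (6,2)] -> total=6
Click 2 (5,4) count=3: revealed 1 new [(5,4)] -> total=7

Answer: .......
.......
.......
.......
.......
###.#..
###....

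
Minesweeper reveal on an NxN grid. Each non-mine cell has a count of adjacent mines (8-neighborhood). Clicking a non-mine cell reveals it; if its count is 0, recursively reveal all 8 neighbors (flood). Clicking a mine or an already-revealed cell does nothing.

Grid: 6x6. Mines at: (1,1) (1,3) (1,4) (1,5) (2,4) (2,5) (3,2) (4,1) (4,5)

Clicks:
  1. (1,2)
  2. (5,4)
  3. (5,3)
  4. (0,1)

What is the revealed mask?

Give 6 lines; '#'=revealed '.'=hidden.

Click 1 (1,2) count=2: revealed 1 new [(1,2)] -> total=1
Click 2 (5,4) count=1: revealed 1 new [(5,4)] -> total=2
Click 3 (5,3) count=0: revealed 5 new [(4,2) (4,3) (4,4) (5,2) (5,3)] -> total=7
Click 4 (0,1) count=1: revealed 1 new [(0,1)] -> total=8

Answer: .#....
..#...
......
......
..###.
..###.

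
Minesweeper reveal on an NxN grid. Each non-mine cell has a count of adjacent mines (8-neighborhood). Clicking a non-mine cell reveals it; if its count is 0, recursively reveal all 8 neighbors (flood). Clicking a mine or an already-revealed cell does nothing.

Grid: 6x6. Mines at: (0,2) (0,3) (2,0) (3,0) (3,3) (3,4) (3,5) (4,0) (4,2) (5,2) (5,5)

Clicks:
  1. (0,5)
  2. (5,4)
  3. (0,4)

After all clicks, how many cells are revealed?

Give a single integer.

Answer: 7

Derivation:
Click 1 (0,5) count=0: revealed 6 new [(0,4) (0,5) (1,4) (1,5) (2,4) (2,5)] -> total=6
Click 2 (5,4) count=1: revealed 1 new [(5,4)] -> total=7
Click 3 (0,4) count=1: revealed 0 new [(none)] -> total=7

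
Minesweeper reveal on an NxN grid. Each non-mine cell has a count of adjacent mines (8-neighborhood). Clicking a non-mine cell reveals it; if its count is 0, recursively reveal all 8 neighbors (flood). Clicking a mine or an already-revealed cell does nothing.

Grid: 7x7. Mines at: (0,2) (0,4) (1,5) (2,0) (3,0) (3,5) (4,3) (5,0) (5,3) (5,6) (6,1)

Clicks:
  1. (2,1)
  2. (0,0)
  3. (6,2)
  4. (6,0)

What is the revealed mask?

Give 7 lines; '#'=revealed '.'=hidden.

Answer: ##.....
##.....
.#.....
.......
.......
.......
#.#....

Derivation:
Click 1 (2,1) count=2: revealed 1 new [(2,1)] -> total=1
Click 2 (0,0) count=0: revealed 4 new [(0,0) (0,1) (1,0) (1,1)] -> total=5
Click 3 (6,2) count=2: revealed 1 new [(6,2)] -> total=6
Click 4 (6,0) count=2: revealed 1 new [(6,0)] -> total=7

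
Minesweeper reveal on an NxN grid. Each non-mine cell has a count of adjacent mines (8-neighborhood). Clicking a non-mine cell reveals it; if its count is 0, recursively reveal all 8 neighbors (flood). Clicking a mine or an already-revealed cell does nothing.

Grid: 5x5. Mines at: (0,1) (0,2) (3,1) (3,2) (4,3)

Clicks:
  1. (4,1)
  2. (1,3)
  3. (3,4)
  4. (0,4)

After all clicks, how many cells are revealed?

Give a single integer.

Answer: 9

Derivation:
Click 1 (4,1) count=2: revealed 1 new [(4,1)] -> total=1
Click 2 (1,3) count=1: revealed 1 new [(1,3)] -> total=2
Click 3 (3,4) count=1: revealed 1 new [(3,4)] -> total=3
Click 4 (0,4) count=0: revealed 6 new [(0,3) (0,4) (1,4) (2,3) (2,4) (3,3)] -> total=9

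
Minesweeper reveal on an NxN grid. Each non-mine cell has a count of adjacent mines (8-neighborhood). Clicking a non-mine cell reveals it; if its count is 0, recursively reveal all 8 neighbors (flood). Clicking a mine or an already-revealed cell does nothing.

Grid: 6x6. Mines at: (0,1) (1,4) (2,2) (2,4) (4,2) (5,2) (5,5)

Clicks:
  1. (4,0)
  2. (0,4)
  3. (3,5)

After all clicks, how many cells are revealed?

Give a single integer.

Click 1 (4,0) count=0: revealed 10 new [(1,0) (1,1) (2,0) (2,1) (3,0) (3,1) (4,0) (4,1) (5,0) (5,1)] -> total=10
Click 2 (0,4) count=1: revealed 1 new [(0,4)] -> total=11
Click 3 (3,5) count=1: revealed 1 new [(3,5)] -> total=12

Answer: 12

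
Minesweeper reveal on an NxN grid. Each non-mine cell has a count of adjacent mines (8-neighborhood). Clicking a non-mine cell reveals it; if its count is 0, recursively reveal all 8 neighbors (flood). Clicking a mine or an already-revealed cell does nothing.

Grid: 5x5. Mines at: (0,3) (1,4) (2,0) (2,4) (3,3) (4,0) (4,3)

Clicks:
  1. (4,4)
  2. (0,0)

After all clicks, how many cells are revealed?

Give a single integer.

Click 1 (4,4) count=2: revealed 1 new [(4,4)] -> total=1
Click 2 (0,0) count=0: revealed 6 new [(0,0) (0,1) (0,2) (1,0) (1,1) (1,2)] -> total=7

Answer: 7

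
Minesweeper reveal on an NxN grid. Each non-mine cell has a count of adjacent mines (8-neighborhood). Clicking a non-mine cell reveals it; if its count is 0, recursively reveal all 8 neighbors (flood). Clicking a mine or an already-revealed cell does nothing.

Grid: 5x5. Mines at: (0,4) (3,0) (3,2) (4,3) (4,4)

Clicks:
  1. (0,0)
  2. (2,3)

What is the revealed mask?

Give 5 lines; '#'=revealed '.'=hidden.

Answer: ####.
####.
####.
.....
.....

Derivation:
Click 1 (0,0) count=0: revealed 12 new [(0,0) (0,1) (0,2) (0,3) (1,0) (1,1) (1,2) (1,3) (2,0) (2,1) (2,2) (2,3)] -> total=12
Click 2 (2,3) count=1: revealed 0 new [(none)] -> total=12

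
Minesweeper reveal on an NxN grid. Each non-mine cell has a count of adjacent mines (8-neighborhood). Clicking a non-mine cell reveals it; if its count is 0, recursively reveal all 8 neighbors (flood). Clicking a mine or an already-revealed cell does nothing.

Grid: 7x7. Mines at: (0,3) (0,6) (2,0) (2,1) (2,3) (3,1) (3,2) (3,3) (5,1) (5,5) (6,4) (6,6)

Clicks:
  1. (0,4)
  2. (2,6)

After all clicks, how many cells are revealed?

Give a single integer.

Answer: 13

Derivation:
Click 1 (0,4) count=1: revealed 1 new [(0,4)] -> total=1
Click 2 (2,6) count=0: revealed 12 new [(1,4) (1,5) (1,6) (2,4) (2,5) (2,6) (3,4) (3,5) (3,6) (4,4) (4,5) (4,6)] -> total=13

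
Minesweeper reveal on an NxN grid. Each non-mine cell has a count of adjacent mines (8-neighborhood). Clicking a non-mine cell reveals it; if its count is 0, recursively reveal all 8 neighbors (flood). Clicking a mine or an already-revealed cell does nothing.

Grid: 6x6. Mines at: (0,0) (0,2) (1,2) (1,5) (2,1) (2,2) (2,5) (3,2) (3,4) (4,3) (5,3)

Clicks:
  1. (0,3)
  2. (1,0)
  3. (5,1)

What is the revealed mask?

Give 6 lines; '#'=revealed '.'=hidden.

Answer: ...#..
#.....
......
##....
###...
###...

Derivation:
Click 1 (0,3) count=2: revealed 1 new [(0,3)] -> total=1
Click 2 (1,0) count=2: revealed 1 new [(1,0)] -> total=2
Click 3 (5,1) count=0: revealed 8 new [(3,0) (3,1) (4,0) (4,1) (4,2) (5,0) (5,1) (5,2)] -> total=10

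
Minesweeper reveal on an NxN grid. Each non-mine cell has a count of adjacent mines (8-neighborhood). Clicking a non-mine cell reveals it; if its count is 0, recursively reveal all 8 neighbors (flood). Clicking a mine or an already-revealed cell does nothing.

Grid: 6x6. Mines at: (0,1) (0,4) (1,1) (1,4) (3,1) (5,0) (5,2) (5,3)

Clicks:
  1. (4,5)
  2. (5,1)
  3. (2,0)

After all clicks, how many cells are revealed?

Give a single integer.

Answer: 16

Derivation:
Click 1 (4,5) count=0: revealed 14 new [(2,2) (2,3) (2,4) (2,5) (3,2) (3,3) (3,4) (3,5) (4,2) (4,3) (4,4) (4,5) (5,4) (5,5)] -> total=14
Click 2 (5,1) count=2: revealed 1 new [(5,1)] -> total=15
Click 3 (2,0) count=2: revealed 1 new [(2,0)] -> total=16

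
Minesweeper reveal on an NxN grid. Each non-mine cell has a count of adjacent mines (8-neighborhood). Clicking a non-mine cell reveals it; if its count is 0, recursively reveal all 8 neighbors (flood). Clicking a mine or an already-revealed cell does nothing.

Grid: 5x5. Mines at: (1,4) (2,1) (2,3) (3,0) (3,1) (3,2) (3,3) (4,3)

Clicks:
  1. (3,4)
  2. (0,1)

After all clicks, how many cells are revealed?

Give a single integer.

Click 1 (3,4) count=3: revealed 1 new [(3,4)] -> total=1
Click 2 (0,1) count=0: revealed 8 new [(0,0) (0,1) (0,2) (0,3) (1,0) (1,1) (1,2) (1,3)] -> total=9

Answer: 9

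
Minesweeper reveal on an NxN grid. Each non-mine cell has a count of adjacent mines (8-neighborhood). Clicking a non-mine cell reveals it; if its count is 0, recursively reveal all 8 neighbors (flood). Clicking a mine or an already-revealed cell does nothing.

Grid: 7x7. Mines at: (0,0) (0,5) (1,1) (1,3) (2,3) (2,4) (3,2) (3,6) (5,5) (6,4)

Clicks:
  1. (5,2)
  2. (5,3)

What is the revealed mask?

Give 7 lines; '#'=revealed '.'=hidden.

Click 1 (5,2) count=0: revealed 16 new [(2,0) (2,1) (3,0) (3,1) (4,0) (4,1) (4,2) (4,3) (5,0) (5,1) (5,2) (5,3) (6,0) (6,1) (6,2) (6,3)] -> total=16
Click 2 (5,3) count=1: revealed 0 new [(none)] -> total=16

Answer: .......
.......
##.....
##.....
####...
####...
####...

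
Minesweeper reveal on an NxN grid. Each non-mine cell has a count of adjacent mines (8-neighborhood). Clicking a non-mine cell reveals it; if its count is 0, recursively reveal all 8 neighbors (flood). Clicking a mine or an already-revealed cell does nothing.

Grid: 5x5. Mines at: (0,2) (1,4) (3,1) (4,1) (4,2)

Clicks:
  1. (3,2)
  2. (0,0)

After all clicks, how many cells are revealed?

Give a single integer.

Click 1 (3,2) count=3: revealed 1 new [(3,2)] -> total=1
Click 2 (0,0) count=0: revealed 6 new [(0,0) (0,1) (1,0) (1,1) (2,0) (2,1)] -> total=7

Answer: 7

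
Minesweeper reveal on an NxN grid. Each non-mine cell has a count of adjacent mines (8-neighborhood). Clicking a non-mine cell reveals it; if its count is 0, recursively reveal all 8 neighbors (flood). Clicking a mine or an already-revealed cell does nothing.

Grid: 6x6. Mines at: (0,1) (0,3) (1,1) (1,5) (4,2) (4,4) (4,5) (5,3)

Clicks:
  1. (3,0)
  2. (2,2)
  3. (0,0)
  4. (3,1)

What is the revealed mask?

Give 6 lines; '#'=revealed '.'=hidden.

Click 1 (3,0) count=0: revealed 8 new [(2,0) (2,1) (3,0) (3,1) (4,0) (4,1) (5,0) (5,1)] -> total=8
Click 2 (2,2) count=1: revealed 1 new [(2,2)] -> total=9
Click 3 (0,0) count=2: revealed 1 new [(0,0)] -> total=10
Click 4 (3,1) count=1: revealed 0 new [(none)] -> total=10

Answer: #.....
......
###...
##....
##....
##....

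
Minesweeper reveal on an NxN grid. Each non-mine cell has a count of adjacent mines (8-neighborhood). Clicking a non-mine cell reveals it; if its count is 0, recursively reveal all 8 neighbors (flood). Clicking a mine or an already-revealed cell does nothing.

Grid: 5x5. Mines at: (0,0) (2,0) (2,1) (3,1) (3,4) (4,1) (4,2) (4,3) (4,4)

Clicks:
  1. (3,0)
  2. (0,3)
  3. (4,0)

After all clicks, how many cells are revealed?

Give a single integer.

Answer: 13

Derivation:
Click 1 (3,0) count=4: revealed 1 new [(3,0)] -> total=1
Click 2 (0,3) count=0: revealed 11 new [(0,1) (0,2) (0,3) (0,4) (1,1) (1,2) (1,3) (1,4) (2,2) (2,3) (2,4)] -> total=12
Click 3 (4,0) count=2: revealed 1 new [(4,0)] -> total=13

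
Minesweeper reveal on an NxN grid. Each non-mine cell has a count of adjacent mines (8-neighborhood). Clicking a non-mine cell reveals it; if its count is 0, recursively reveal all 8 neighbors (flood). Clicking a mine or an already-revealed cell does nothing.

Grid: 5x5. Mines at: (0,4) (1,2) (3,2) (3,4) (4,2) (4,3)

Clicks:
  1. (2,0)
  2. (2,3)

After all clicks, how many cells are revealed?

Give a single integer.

Answer: 11

Derivation:
Click 1 (2,0) count=0: revealed 10 new [(0,0) (0,1) (1,0) (1,1) (2,0) (2,1) (3,0) (3,1) (4,0) (4,1)] -> total=10
Click 2 (2,3) count=3: revealed 1 new [(2,3)] -> total=11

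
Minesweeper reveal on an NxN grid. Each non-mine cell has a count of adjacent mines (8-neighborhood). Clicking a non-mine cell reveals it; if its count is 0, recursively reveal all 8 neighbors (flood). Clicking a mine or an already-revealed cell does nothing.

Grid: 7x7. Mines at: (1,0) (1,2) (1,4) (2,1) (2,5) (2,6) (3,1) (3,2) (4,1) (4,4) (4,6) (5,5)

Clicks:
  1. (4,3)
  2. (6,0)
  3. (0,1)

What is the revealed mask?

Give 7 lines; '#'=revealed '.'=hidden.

Click 1 (4,3) count=2: revealed 1 new [(4,3)] -> total=1
Click 2 (6,0) count=0: revealed 10 new [(5,0) (5,1) (5,2) (5,3) (5,4) (6,0) (6,1) (6,2) (6,3) (6,4)] -> total=11
Click 3 (0,1) count=2: revealed 1 new [(0,1)] -> total=12

Answer: .#.....
.......
.......
.......
...#...
#####..
#####..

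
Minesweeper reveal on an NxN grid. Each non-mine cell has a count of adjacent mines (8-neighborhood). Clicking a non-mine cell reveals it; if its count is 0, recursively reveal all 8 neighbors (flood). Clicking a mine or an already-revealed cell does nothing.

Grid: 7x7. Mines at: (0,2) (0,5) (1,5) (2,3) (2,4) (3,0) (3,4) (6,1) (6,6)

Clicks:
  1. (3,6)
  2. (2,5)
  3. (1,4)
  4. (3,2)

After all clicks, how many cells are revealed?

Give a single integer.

Click 1 (3,6) count=0: revealed 8 new [(2,5) (2,6) (3,5) (3,6) (4,5) (4,6) (5,5) (5,6)] -> total=8
Click 2 (2,5) count=3: revealed 0 new [(none)] -> total=8
Click 3 (1,4) count=4: revealed 1 new [(1,4)] -> total=9
Click 4 (3,2) count=1: revealed 1 new [(3,2)] -> total=10

Answer: 10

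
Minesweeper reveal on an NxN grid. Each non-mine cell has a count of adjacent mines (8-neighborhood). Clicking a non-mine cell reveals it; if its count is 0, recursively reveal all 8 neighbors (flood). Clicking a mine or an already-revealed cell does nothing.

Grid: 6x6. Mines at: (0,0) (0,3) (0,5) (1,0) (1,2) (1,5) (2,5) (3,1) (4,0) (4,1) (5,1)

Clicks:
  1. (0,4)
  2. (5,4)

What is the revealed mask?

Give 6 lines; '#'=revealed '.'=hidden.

Answer: ....#.
......
..###.
..####
..####
..####

Derivation:
Click 1 (0,4) count=3: revealed 1 new [(0,4)] -> total=1
Click 2 (5,4) count=0: revealed 15 new [(2,2) (2,3) (2,4) (3,2) (3,3) (3,4) (3,5) (4,2) (4,3) (4,4) (4,5) (5,2) (5,3) (5,4) (5,5)] -> total=16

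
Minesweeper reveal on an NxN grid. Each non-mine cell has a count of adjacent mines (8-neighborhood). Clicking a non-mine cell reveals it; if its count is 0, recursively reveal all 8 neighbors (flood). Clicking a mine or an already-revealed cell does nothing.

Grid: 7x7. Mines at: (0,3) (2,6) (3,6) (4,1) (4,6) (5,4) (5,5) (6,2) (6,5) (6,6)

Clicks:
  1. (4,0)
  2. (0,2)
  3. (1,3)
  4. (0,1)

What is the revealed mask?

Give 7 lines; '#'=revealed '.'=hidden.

Click 1 (4,0) count=1: revealed 1 new [(4,0)] -> total=1
Click 2 (0,2) count=1: revealed 1 new [(0,2)] -> total=2
Click 3 (1,3) count=1: revealed 1 new [(1,3)] -> total=3
Click 4 (0,1) count=0: revealed 23 new [(0,0) (0,1) (1,0) (1,1) (1,2) (1,4) (1,5) (2,0) (2,1) (2,2) (2,3) (2,4) (2,5) (3,0) (3,1) (3,2) (3,3) (3,4) (3,5) (4,2) (4,3) (4,4) (4,5)] -> total=26

Answer: ###....
######.
######.
######.
#.####.
.......
.......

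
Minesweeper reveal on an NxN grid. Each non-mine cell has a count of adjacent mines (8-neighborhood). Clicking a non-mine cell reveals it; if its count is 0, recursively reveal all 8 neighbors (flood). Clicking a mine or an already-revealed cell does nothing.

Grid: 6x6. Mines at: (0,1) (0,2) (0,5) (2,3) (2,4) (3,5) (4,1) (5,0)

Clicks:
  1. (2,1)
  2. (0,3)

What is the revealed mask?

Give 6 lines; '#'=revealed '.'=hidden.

Answer: ...#..
###...
###...
###...
......
......

Derivation:
Click 1 (2,1) count=0: revealed 9 new [(1,0) (1,1) (1,2) (2,0) (2,1) (2,2) (3,0) (3,1) (3,2)] -> total=9
Click 2 (0,3) count=1: revealed 1 new [(0,3)] -> total=10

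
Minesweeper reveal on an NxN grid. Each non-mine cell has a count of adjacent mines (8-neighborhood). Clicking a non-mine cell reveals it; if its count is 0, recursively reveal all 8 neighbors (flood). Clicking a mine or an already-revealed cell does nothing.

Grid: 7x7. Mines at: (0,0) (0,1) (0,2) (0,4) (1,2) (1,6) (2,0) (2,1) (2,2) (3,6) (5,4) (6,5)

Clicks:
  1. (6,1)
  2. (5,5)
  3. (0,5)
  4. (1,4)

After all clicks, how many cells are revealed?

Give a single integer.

Click 1 (6,1) count=0: revealed 16 new [(3,0) (3,1) (3,2) (3,3) (4,0) (4,1) (4,2) (4,3) (5,0) (5,1) (5,2) (5,3) (6,0) (6,1) (6,2) (6,3)] -> total=16
Click 2 (5,5) count=2: revealed 1 new [(5,5)] -> total=17
Click 3 (0,5) count=2: revealed 1 new [(0,5)] -> total=18
Click 4 (1,4) count=1: revealed 1 new [(1,4)] -> total=19

Answer: 19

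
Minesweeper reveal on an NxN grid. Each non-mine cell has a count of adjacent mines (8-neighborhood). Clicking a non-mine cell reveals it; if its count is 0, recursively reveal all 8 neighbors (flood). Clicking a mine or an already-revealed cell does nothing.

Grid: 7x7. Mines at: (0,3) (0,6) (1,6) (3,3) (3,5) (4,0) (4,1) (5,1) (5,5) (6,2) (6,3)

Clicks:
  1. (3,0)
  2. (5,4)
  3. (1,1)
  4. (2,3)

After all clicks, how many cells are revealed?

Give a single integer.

Answer: 14

Derivation:
Click 1 (3,0) count=2: revealed 1 new [(3,0)] -> total=1
Click 2 (5,4) count=2: revealed 1 new [(5,4)] -> total=2
Click 3 (1,1) count=0: revealed 11 new [(0,0) (0,1) (0,2) (1,0) (1,1) (1,2) (2,0) (2,1) (2,2) (3,1) (3,2)] -> total=13
Click 4 (2,3) count=1: revealed 1 new [(2,3)] -> total=14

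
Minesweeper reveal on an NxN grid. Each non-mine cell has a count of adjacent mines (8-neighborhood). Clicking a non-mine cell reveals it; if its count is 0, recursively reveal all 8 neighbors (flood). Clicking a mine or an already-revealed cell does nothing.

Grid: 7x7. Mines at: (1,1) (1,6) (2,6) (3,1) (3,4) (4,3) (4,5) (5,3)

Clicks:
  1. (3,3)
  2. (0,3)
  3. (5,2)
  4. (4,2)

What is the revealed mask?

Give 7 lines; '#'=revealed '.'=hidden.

Click 1 (3,3) count=2: revealed 1 new [(3,3)] -> total=1
Click 2 (0,3) count=0: revealed 12 new [(0,2) (0,3) (0,4) (0,5) (1,2) (1,3) (1,4) (1,5) (2,2) (2,3) (2,4) (2,5)] -> total=13
Click 3 (5,2) count=2: revealed 1 new [(5,2)] -> total=14
Click 4 (4,2) count=3: revealed 1 new [(4,2)] -> total=15

Answer: ..####.
..####.
..####.
...#...
..#....
..#....
.......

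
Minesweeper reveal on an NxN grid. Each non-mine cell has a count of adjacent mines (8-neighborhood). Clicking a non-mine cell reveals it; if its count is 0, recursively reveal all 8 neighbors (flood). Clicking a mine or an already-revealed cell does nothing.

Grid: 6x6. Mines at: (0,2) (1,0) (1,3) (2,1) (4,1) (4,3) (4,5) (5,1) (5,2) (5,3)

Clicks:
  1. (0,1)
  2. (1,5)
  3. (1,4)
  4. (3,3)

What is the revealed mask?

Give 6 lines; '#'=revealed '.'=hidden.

Click 1 (0,1) count=2: revealed 1 new [(0,1)] -> total=1
Click 2 (1,5) count=0: revealed 8 new [(0,4) (0,5) (1,4) (1,5) (2,4) (2,5) (3,4) (3,5)] -> total=9
Click 3 (1,4) count=1: revealed 0 new [(none)] -> total=9
Click 4 (3,3) count=1: revealed 1 new [(3,3)] -> total=10

Answer: .#..##
....##
....##
...###
......
......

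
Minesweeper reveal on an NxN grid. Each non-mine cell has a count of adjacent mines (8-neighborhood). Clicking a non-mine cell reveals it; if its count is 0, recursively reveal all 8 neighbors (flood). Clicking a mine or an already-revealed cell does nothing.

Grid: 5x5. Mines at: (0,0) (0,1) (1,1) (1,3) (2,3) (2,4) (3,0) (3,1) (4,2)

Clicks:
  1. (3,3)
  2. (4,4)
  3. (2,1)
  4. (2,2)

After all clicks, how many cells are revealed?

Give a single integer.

Answer: 6

Derivation:
Click 1 (3,3) count=3: revealed 1 new [(3,3)] -> total=1
Click 2 (4,4) count=0: revealed 3 new [(3,4) (4,3) (4,4)] -> total=4
Click 3 (2,1) count=3: revealed 1 new [(2,1)] -> total=5
Click 4 (2,2) count=4: revealed 1 new [(2,2)] -> total=6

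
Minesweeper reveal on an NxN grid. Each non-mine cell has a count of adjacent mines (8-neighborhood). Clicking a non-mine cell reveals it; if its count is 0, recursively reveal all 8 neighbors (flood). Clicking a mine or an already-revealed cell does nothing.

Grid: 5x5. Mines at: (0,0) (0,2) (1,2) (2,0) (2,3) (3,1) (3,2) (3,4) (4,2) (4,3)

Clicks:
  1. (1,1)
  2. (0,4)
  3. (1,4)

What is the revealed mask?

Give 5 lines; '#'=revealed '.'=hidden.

Click 1 (1,1) count=4: revealed 1 new [(1,1)] -> total=1
Click 2 (0,4) count=0: revealed 4 new [(0,3) (0,4) (1,3) (1,4)] -> total=5
Click 3 (1,4) count=1: revealed 0 new [(none)] -> total=5

Answer: ...##
.#.##
.....
.....
.....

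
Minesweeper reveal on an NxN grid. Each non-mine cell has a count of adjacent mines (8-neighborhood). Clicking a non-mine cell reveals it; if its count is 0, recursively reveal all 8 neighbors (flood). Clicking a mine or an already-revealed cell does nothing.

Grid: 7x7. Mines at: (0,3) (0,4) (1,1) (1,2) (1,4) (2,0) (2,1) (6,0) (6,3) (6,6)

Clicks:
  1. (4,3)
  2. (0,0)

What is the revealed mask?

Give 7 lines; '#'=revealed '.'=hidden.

Click 1 (4,3) count=0: revealed 30 new [(0,5) (0,6) (1,5) (1,6) (2,2) (2,3) (2,4) (2,5) (2,6) (3,0) (3,1) (3,2) (3,3) (3,4) (3,5) (3,6) (4,0) (4,1) (4,2) (4,3) (4,4) (4,5) (4,6) (5,0) (5,1) (5,2) (5,3) (5,4) (5,5) (5,6)] -> total=30
Click 2 (0,0) count=1: revealed 1 new [(0,0)] -> total=31

Answer: #....##
.....##
..#####
#######
#######
#######
.......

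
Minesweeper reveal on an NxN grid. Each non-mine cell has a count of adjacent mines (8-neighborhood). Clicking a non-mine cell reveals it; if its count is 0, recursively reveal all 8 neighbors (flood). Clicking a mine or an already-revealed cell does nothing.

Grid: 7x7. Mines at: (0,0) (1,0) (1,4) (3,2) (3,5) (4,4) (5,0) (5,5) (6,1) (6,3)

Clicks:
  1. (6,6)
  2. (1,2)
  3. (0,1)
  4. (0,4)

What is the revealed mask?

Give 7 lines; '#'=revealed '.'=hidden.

Answer: .####..
.###...
.###...
.......
.......
.......
......#

Derivation:
Click 1 (6,6) count=1: revealed 1 new [(6,6)] -> total=1
Click 2 (1,2) count=0: revealed 9 new [(0,1) (0,2) (0,3) (1,1) (1,2) (1,3) (2,1) (2,2) (2,3)] -> total=10
Click 3 (0,1) count=2: revealed 0 new [(none)] -> total=10
Click 4 (0,4) count=1: revealed 1 new [(0,4)] -> total=11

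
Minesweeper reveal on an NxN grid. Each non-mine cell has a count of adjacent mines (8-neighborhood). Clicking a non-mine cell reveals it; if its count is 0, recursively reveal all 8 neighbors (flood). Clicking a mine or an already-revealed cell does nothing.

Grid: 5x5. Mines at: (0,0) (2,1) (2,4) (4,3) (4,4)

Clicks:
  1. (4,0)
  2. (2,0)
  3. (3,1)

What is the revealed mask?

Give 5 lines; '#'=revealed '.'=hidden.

Answer: .....
.....
#....
###..
###..

Derivation:
Click 1 (4,0) count=0: revealed 6 new [(3,0) (3,1) (3,2) (4,0) (4,1) (4,2)] -> total=6
Click 2 (2,0) count=1: revealed 1 new [(2,0)] -> total=7
Click 3 (3,1) count=1: revealed 0 new [(none)] -> total=7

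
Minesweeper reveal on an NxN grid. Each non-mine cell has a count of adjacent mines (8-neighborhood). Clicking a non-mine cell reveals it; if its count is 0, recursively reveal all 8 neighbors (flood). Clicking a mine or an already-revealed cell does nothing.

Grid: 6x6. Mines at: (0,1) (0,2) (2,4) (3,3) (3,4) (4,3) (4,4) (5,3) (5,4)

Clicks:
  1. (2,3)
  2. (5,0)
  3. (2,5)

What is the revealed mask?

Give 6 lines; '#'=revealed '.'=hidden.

Answer: ......
###...
####.#
###...
###...
###...

Derivation:
Click 1 (2,3) count=3: revealed 1 new [(2,3)] -> total=1
Click 2 (5,0) count=0: revealed 15 new [(1,0) (1,1) (1,2) (2,0) (2,1) (2,2) (3,0) (3,1) (3,2) (4,0) (4,1) (4,2) (5,0) (5,1) (5,2)] -> total=16
Click 3 (2,5) count=2: revealed 1 new [(2,5)] -> total=17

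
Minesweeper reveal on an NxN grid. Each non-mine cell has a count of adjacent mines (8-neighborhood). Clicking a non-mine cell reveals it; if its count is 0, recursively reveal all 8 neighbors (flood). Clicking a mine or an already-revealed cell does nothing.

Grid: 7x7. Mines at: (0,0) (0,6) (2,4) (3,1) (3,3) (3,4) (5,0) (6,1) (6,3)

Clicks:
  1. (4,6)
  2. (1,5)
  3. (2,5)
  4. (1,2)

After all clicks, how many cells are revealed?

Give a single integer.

Answer: 27

Derivation:
Click 1 (4,6) count=0: revealed 15 new [(1,5) (1,6) (2,5) (2,6) (3,5) (3,6) (4,4) (4,5) (4,6) (5,4) (5,5) (5,6) (6,4) (6,5) (6,6)] -> total=15
Click 2 (1,5) count=2: revealed 0 new [(none)] -> total=15
Click 3 (2,5) count=2: revealed 0 new [(none)] -> total=15
Click 4 (1,2) count=0: revealed 12 new [(0,1) (0,2) (0,3) (0,4) (0,5) (1,1) (1,2) (1,3) (1,4) (2,1) (2,2) (2,3)] -> total=27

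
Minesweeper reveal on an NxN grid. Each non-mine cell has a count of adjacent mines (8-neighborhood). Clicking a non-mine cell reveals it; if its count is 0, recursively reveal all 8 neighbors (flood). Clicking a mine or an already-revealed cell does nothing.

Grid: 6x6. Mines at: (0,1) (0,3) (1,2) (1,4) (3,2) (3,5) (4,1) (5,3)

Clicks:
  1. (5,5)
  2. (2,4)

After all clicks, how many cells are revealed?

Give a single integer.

Answer: 5

Derivation:
Click 1 (5,5) count=0: revealed 4 new [(4,4) (4,5) (5,4) (5,5)] -> total=4
Click 2 (2,4) count=2: revealed 1 new [(2,4)] -> total=5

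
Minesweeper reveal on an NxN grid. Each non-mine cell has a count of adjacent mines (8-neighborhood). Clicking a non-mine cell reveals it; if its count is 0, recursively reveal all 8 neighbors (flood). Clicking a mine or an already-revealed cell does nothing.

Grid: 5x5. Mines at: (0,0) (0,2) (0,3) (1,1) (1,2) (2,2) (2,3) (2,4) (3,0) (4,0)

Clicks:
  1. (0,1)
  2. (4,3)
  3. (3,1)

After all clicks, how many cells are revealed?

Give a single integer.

Answer: 9

Derivation:
Click 1 (0,1) count=4: revealed 1 new [(0,1)] -> total=1
Click 2 (4,3) count=0: revealed 8 new [(3,1) (3,2) (3,3) (3,4) (4,1) (4,2) (4,3) (4,4)] -> total=9
Click 3 (3,1) count=3: revealed 0 new [(none)] -> total=9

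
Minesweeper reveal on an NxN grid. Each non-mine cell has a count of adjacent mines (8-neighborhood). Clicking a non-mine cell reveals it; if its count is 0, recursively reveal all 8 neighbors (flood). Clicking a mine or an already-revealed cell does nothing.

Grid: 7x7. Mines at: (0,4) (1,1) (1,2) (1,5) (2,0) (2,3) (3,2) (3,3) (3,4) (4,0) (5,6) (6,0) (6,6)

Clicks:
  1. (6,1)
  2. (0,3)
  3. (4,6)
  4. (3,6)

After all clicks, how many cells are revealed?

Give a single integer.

Answer: 8

Derivation:
Click 1 (6,1) count=1: revealed 1 new [(6,1)] -> total=1
Click 2 (0,3) count=2: revealed 1 new [(0,3)] -> total=2
Click 3 (4,6) count=1: revealed 1 new [(4,6)] -> total=3
Click 4 (3,6) count=0: revealed 5 new [(2,5) (2,6) (3,5) (3,6) (4,5)] -> total=8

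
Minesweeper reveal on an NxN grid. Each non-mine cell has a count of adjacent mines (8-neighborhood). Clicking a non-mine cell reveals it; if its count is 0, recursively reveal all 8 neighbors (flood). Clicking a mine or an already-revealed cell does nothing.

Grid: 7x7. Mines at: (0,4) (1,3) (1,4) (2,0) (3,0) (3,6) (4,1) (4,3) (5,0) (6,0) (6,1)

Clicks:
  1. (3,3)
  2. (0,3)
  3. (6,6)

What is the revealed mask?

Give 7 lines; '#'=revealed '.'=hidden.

Answer: ...#...
.......
.......
...#...
....###
..#####
..#####

Derivation:
Click 1 (3,3) count=1: revealed 1 new [(3,3)] -> total=1
Click 2 (0,3) count=3: revealed 1 new [(0,3)] -> total=2
Click 3 (6,6) count=0: revealed 13 new [(4,4) (4,5) (4,6) (5,2) (5,3) (5,4) (5,5) (5,6) (6,2) (6,3) (6,4) (6,5) (6,6)] -> total=15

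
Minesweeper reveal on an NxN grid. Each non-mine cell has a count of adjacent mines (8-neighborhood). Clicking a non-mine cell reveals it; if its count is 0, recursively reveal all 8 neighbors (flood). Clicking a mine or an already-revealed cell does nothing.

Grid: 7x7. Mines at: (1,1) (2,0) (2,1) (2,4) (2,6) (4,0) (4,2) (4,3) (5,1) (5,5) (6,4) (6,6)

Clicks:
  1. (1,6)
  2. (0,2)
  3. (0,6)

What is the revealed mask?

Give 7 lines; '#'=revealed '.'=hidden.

Answer: ..#####
..#####
.......
.......
.......
.......
.......

Derivation:
Click 1 (1,6) count=1: revealed 1 new [(1,6)] -> total=1
Click 2 (0,2) count=1: revealed 1 new [(0,2)] -> total=2
Click 3 (0,6) count=0: revealed 8 new [(0,3) (0,4) (0,5) (0,6) (1,2) (1,3) (1,4) (1,5)] -> total=10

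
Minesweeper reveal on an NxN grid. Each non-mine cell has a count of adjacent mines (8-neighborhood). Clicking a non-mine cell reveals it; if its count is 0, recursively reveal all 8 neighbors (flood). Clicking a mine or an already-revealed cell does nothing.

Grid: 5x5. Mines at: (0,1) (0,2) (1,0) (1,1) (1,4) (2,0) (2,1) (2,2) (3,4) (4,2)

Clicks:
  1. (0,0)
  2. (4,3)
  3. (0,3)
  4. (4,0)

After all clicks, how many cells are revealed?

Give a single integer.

Answer: 7

Derivation:
Click 1 (0,0) count=3: revealed 1 new [(0,0)] -> total=1
Click 2 (4,3) count=2: revealed 1 new [(4,3)] -> total=2
Click 3 (0,3) count=2: revealed 1 new [(0,3)] -> total=3
Click 4 (4,0) count=0: revealed 4 new [(3,0) (3,1) (4,0) (4,1)] -> total=7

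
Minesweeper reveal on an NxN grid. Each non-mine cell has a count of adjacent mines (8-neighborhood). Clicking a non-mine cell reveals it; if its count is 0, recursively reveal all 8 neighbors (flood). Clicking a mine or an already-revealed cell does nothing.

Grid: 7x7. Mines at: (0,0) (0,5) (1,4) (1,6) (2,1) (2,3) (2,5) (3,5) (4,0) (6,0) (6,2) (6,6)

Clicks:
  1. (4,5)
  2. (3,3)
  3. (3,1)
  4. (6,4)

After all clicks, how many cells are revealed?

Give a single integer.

Click 1 (4,5) count=1: revealed 1 new [(4,5)] -> total=1
Click 2 (3,3) count=1: revealed 1 new [(3,3)] -> total=2
Click 3 (3,1) count=2: revealed 1 new [(3,1)] -> total=3
Click 4 (6,4) count=0: revealed 14 new [(3,2) (3,4) (4,1) (4,2) (4,3) (4,4) (5,1) (5,2) (5,3) (5,4) (5,5) (6,3) (6,4) (6,5)] -> total=17

Answer: 17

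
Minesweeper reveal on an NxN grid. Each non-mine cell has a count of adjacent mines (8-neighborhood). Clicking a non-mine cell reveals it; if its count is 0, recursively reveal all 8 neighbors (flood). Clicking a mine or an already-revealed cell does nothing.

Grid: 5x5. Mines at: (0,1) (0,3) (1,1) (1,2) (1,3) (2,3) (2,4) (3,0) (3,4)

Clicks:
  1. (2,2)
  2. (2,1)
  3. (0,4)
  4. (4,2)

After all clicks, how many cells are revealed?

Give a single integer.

Click 1 (2,2) count=4: revealed 1 new [(2,2)] -> total=1
Click 2 (2,1) count=3: revealed 1 new [(2,1)] -> total=2
Click 3 (0,4) count=2: revealed 1 new [(0,4)] -> total=3
Click 4 (4,2) count=0: revealed 6 new [(3,1) (3,2) (3,3) (4,1) (4,2) (4,3)] -> total=9

Answer: 9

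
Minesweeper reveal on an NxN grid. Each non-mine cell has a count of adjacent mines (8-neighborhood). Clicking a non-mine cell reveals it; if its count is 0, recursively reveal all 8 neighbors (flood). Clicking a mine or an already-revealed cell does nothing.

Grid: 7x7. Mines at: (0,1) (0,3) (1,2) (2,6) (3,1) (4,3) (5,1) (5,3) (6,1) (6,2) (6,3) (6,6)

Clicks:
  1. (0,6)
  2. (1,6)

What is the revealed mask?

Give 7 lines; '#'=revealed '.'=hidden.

Answer: ....###
....###
.......
.......
.......
.......
.......

Derivation:
Click 1 (0,6) count=0: revealed 6 new [(0,4) (0,5) (0,6) (1,4) (1,5) (1,6)] -> total=6
Click 2 (1,6) count=1: revealed 0 new [(none)] -> total=6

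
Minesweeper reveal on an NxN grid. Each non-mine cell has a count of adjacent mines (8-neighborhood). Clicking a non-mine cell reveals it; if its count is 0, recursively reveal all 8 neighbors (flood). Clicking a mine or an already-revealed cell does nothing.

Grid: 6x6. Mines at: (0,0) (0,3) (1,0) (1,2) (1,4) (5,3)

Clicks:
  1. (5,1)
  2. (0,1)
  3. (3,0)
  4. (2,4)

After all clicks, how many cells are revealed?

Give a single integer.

Answer: 24

Derivation:
Click 1 (5,1) count=0: revealed 23 new [(2,0) (2,1) (2,2) (2,3) (2,4) (2,5) (3,0) (3,1) (3,2) (3,3) (3,4) (3,5) (4,0) (4,1) (4,2) (4,3) (4,4) (4,5) (5,0) (5,1) (5,2) (5,4) (5,5)] -> total=23
Click 2 (0,1) count=3: revealed 1 new [(0,1)] -> total=24
Click 3 (3,0) count=0: revealed 0 new [(none)] -> total=24
Click 4 (2,4) count=1: revealed 0 new [(none)] -> total=24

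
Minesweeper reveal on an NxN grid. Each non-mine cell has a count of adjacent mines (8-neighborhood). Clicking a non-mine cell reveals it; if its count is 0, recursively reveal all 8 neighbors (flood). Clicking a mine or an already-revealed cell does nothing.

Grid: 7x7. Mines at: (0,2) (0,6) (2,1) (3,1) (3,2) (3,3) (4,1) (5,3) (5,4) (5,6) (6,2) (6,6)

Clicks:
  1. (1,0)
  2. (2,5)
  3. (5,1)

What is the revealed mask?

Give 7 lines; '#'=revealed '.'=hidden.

Answer: ...###.
#..####
...####
....###
....###
.#.....
.......

Derivation:
Click 1 (1,0) count=1: revealed 1 new [(1,0)] -> total=1
Click 2 (2,5) count=0: revealed 17 new [(0,3) (0,4) (0,5) (1,3) (1,4) (1,5) (1,6) (2,3) (2,4) (2,5) (2,6) (3,4) (3,5) (3,6) (4,4) (4,5) (4,6)] -> total=18
Click 3 (5,1) count=2: revealed 1 new [(5,1)] -> total=19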